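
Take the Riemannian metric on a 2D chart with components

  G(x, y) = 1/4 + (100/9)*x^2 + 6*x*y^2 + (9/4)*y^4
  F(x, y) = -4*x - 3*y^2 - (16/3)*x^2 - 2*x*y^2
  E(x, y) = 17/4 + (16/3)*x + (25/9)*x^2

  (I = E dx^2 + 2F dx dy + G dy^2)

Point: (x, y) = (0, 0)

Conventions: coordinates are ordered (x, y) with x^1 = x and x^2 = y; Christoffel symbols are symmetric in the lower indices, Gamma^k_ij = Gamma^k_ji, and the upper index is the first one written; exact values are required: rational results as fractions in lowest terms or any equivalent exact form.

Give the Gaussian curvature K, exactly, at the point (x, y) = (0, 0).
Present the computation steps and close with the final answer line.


E = 17/4, F = 0, G = 1/4, EG - F^2 = 17/16 at the point
E_x = 16/3, E_y = 0, F_x = -4, F_y = 0, G_x = 0, G_y = 0
E_yy = 0, F_xy = 0, G_xx = 200/9
Evaluate Brioschi's two determinant matrices M1, M2 and divide by (EG - F^2)^2.
M1 = [[-E_yy/2 + F_xy - G_xx/2, E_x/2, F_x - E_y/2], [F_y - G_x/2, E, F], [G_y/2, F, G]] = [[-100/9, 8/3, -4], [0, 17/4, 0], [0, 0, 1/4]]; det M1 = -425/36
M2 = [[0, E_y/2, G_x/2], [E_y/2, E, F], [G_x/2, F, G]] = [[0, 0, 0], [0, 17/4, 0], [0, 0, 1/4]]; det M2 = 0
det M1 - det M2 = -425/36; K = -425/36 / (17/16)^2 = -1600/153

Answer: K = -1600/153


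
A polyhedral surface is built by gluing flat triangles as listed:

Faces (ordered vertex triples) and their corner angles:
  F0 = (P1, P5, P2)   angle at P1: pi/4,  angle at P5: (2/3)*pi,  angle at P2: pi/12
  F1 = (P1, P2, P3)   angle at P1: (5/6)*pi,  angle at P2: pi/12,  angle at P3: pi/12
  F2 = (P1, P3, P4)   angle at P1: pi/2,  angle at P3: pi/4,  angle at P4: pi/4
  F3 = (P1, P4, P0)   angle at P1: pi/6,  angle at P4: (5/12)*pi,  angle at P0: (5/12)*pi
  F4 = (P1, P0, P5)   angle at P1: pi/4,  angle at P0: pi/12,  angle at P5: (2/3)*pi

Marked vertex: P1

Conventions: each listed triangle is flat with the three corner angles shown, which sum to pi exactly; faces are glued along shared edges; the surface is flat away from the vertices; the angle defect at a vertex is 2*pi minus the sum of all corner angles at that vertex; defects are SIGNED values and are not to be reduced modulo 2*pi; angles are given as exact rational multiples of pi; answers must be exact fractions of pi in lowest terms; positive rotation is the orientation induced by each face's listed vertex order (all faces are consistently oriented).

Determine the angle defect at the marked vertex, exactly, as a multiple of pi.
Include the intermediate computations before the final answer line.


Sum of corner angles at P1: 2*pi
defect = 2*pi - 2*pi

Answer: defect(P1) = 0


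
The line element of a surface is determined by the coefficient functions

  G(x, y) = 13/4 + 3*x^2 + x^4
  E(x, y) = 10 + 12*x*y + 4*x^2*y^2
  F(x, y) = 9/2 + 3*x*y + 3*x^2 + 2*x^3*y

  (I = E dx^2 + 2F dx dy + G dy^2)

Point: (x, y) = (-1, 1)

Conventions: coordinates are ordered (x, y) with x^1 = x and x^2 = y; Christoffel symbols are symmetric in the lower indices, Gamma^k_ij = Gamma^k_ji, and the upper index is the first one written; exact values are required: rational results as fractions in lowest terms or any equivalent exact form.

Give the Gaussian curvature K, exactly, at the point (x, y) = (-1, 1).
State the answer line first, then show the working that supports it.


Answer: K = -64/1089

E = 2, F = 5/2, G = 29/4, EG - F^2 = 33/4 at the point
E_x = 4, E_y = -4, F_x = 3, F_y = -5, G_x = -10, G_y = 0
E_yy = 8, F_xy = 9, G_xx = 18
Compute both Brioschi determinants and normalise by (EG - F^2)^2.
M1 = [[-E_yy/2 + F_xy - G_xx/2, E_x/2, F_x - E_y/2], [F_y - G_x/2, E, F], [G_y/2, F, G]] = [[-4, 2, 5], [0, 2, 5/2], [0, 5/2, 29/4]]; det M1 = -33
M2 = [[0, E_y/2, G_x/2], [E_y/2, E, F], [G_x/2, F, G]] = [[0, -2, -5], [-2, 2, 5/2], [-5, 5/2, 29/4]]; det M2 = -29
det M1 - det M2 = -4; K = -4 / (33/4)^2 = -64/1089


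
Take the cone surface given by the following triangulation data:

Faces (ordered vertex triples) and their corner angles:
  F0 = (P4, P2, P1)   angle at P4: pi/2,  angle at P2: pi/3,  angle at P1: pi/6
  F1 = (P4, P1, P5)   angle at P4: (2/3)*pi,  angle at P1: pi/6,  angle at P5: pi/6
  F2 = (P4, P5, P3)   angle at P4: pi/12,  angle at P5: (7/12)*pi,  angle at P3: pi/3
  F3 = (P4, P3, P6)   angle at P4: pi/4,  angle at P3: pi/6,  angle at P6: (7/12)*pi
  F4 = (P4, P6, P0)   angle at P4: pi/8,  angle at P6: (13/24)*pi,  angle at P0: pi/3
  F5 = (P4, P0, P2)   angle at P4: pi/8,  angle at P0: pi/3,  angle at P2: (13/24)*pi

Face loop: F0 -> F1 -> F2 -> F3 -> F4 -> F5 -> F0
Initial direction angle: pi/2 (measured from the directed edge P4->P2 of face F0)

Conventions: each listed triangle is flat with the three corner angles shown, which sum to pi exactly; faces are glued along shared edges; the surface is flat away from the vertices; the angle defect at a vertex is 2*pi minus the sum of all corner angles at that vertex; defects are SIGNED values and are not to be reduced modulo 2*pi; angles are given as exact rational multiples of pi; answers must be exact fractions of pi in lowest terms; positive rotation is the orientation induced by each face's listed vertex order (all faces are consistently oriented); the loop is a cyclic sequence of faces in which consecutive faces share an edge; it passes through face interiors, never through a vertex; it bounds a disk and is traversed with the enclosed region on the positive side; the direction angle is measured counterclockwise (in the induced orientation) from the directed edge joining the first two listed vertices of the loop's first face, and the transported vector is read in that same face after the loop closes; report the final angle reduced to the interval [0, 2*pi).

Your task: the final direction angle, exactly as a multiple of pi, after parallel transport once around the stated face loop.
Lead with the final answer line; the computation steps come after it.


Answer: final direction angle = (3/4)*pi

enclosed vertex P4: corner angles sum to (7/4)*pi, defect = 2*pi - (7/4)*pi = pi/4
adding the enclosed defects to the starting angle (mod 2*pi, induced orientation) gives the holonomy
final angle = pi/2 + pi/4 = (3/4)*pi (mod 2*pi)


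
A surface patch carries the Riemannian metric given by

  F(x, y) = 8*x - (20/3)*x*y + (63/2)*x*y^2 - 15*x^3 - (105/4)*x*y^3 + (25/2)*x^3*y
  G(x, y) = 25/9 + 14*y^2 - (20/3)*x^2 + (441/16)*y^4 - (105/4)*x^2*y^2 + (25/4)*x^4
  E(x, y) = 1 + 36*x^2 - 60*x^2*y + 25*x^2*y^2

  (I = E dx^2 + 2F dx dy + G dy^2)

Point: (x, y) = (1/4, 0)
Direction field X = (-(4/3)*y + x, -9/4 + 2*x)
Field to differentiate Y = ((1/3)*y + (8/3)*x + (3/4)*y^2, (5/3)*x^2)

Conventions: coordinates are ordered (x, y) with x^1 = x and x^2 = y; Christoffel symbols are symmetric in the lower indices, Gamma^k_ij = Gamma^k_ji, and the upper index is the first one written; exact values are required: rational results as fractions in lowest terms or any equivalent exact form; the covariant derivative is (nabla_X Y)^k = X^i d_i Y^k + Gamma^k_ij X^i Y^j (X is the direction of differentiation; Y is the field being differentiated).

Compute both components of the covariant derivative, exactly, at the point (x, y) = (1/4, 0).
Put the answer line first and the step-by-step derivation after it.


Answer: (nabla_X Y)^x = 445129/512652, (nabla_X Y)^y = 422581/512652

E = 13/4, F = 113/64, G = 21985/9216 at the point
E_x = 18, E_y = -15/4, F_x = 83/16, F_y = -565/384, G_x = -565/192, G_y = 0
EG - F^2 = 42721/9216;  g^inv = (9216/42721) * [[21985/9216, -113/64], [-113/64, 13/4]]
first-kind symbols [ij,l] = (1/2)(d_i g_jl + d_j g_il - d_l g_ij): [xx,x] = E_x/2 = 9, [xx,y] = F_x - E_y/2 = 113/16, [xy,x] = E_y/2 = -15/8, [xy,y] = G_x/2 = -565/384, [yy,x] = F_y - G_x/2 = 0, [yy,y] = G_y/2 = 0
Gamma^x_ij = (G*[ij,x] - F*[ij,y])/(EG - F^2), Gamma^y_ij = (E*[ij,y] - F*[ij,x])/(EG - F^2)
Gamma_xxx = 82944/42721, Gamma_xxy = -17280/42721, Gamma_xyy = 0, Gamma_yxx = 65088/42721, Gamma_yxy = -13560/42721, Gamma_yyy = 0
X = (1/4, -7/4), Y = (2/3, 5/48) at the point


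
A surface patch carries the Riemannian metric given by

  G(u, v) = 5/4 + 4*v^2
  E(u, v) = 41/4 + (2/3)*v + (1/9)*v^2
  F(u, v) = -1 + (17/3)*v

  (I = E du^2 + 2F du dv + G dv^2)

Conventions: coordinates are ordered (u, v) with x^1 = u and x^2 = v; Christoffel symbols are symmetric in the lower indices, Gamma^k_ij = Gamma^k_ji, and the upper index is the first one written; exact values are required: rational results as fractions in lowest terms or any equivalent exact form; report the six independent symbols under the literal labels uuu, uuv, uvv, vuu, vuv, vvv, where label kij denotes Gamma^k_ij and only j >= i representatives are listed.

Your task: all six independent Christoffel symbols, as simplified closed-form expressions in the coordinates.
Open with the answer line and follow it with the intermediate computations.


Answer: Gamma_uuu = (272*v^2 + 768*v - 144)/(192*v^4 + 1152*v^3 + 3900*v^2 + 5256*v + 5103), Gamma_uuv = (64*v^3 + 192*v^2 + 20*v + 60)/(64*v^4 + 384*v^3 + 1300*v^2 + 1752*v + 1701), Gamma_uvv = (576*v + 1020)/(64*v^4 + 384*v^3 + 1300*v^2 + 1752*v + 1701), Gamma_vuu = (-16*v^3 - 144*v^2 - 1764*v - 4428)/(576*v^4 + 3456*v^3 + 11700*v^2 + 15768*v + 15309), Gamma_vuv = (-272*v^2 - 768*v + 144)/(192*v^4 + 1152*v^3 + 3900*v^2 + 5256*v + 5103), Gamma_vvv = (64*v^3 + 384*v^2 + 1280*v + 816)/(64*v^4 + 384*v^3 + 1300*v^2 + 1752*v + 1701)

E = 41/4 + (2/3)*v + (1/9)*v^2; F = -1 + (17/3)*v; G = 5/4 + 4*v^2
Gamma^k_ij = (1/2) g^{kl} (d_i g_jl + d_j g_il - d_l g_ij), with g^inv = (1/(EG-F^2)) [[G, -F], [-F, E]]
first partials: E_u = 0, E_v = 2/3 + (2/9)*v, F_u = 0, F_v = 17/3, G_u = 0, G_v = 8*v
D = EG - F^2 = 189/16 + (73/6)*v + (325/36)*v^2 + (8/3)*v^3 + (4/9)*v^4
expanded: Gamma^u_uu = (G E_u - 2F F_u + F E_v)/(2D), Gamma^u_uv = (G E_v - F G_u)/(2D), Gamma^u_vv = (2G F_v - G G_u - F G_v)/(2D), Gamma^v_uu = (2E F_u - E E_v - F E_u)/(2D), Gamma^v_uv = (E G_u - F E_v)/(2D), Gamma^v_vv = (E G_v - 2F F_v + F G_u)/(2D); substitute and cancel common factors


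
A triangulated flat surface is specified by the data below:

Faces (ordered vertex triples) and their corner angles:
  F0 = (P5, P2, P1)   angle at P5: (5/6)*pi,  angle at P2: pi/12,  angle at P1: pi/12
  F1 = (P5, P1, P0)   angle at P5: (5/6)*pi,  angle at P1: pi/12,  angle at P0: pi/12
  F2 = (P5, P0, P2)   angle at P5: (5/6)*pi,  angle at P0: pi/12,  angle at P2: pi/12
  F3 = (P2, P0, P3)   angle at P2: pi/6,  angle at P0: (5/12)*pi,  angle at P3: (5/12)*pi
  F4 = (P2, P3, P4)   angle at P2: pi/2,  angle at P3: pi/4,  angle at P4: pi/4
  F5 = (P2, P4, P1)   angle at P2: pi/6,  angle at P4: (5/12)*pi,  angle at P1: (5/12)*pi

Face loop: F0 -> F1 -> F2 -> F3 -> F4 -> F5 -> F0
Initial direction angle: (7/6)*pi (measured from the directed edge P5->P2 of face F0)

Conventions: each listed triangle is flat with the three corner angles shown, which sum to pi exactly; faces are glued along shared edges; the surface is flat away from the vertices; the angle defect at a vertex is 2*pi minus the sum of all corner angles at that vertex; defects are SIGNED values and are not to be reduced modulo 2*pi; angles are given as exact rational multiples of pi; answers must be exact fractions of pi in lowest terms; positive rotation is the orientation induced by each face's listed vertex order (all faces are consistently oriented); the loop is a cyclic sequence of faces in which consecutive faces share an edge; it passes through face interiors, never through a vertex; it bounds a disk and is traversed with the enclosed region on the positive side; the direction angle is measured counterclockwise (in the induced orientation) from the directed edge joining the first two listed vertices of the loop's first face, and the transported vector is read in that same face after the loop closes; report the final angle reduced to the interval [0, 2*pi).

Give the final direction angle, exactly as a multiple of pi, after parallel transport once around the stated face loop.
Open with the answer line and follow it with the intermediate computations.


Answer: final direction angle = (5/3)*pi

enclosed vertex P2: corner angles sum to pi, defect = 2*pi - pi = pi
enclosed vertex P5: corner angles sum to (5/2)*pi, defect = 2*pi - (5/2)*pi = -pi/2
adding the enclosed defects to the starting angle (mod 2*pi, induced orientation) gives the holonomy
final angle = (7/6)*pi + pi/2 = (5/3)*pi (mod 2*pi)


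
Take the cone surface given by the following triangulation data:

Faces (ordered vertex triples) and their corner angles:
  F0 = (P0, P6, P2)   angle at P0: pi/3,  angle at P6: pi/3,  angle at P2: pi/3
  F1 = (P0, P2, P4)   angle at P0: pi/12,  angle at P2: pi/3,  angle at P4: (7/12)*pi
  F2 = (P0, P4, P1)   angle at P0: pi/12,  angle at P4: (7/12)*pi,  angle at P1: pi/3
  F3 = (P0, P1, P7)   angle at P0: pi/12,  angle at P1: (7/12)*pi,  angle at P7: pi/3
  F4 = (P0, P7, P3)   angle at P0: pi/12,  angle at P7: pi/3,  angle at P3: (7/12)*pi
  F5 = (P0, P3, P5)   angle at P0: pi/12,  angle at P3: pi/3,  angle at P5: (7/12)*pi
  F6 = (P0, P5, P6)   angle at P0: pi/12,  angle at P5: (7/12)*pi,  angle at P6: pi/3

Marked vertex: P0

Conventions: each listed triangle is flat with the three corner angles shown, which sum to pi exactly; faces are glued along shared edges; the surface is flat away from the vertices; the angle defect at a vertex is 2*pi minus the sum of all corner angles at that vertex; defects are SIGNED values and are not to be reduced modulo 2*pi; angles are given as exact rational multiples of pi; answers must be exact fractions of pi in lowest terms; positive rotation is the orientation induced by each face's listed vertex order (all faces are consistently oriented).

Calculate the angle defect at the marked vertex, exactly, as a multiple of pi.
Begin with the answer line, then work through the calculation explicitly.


Answer: defect(P0) = (7/6)*pi

Sum of corner angles at P0: (5/6)*pi
defect = 2*pi - (5/6)*pi


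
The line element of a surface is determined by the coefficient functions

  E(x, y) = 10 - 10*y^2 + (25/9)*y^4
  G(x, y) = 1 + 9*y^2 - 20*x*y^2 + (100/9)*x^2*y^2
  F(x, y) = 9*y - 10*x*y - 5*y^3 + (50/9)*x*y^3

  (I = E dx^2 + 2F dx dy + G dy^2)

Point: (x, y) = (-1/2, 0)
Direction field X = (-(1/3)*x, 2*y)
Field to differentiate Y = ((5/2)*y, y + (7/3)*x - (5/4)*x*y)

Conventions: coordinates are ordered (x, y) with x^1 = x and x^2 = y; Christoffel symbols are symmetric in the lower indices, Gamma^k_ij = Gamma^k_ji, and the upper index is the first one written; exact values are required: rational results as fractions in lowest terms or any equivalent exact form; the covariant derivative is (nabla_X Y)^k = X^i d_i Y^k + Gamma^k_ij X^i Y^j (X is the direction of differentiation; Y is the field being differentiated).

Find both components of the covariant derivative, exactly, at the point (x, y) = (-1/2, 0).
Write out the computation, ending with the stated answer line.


E = 10, F = 0, G = 1 at the point
E_x = 0, E_y = 0, F_x = 0, F_y = 14, G_x = 0, G_y = 0
EG - F^2 = 10;  g^inv = (1/10) * [[1, 0], [0, 10]]
first-kind symbols [ij,l] = (1/2)(d_i g_jl + d_j g_il - d_l g_ij): [xx,x] = E_x/2 = 0, [xx,y] = F_x - E_y/2 = 0, [xy,x] = E_y/2 = 0, [xy,y] = G_x/2 = 0, [yy,x] = F_y - G_x/2 = 14, [yy,y] = G_y/2 = 0
Gamma^x_ij = (G*[ij,x] - F*[ij,y])/(EG - F^2), Gamma^y_ij = (E*[ij,y] - F*[ij,x])/(EG - F^2)
Gamma_xxx = 0, Gamma_xxy = 0, Gamma_xyy = 7/5, Gamma_yxx = 0, Gamma_yxy = 0, Gamma_yyy = 0
X = (1/6, 0), Y = (0, -7/6) at the point

Answer: (nabla_X Y)^x = 0, (nabla_X Y)^y = 7/18


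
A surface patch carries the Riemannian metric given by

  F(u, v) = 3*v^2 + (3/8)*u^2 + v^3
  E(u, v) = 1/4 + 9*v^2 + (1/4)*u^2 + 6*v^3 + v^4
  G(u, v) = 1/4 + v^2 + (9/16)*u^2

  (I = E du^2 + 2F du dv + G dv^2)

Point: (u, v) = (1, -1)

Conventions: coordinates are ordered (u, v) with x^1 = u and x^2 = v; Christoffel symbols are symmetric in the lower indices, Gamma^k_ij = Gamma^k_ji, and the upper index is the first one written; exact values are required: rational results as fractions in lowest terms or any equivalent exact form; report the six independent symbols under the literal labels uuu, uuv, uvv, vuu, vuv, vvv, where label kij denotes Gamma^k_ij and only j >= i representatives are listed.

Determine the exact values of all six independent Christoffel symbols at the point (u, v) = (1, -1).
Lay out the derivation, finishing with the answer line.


E = 9/2, F = 19/8, G = 29/16 at the point
E_u = 1/2, E_v = -4, F_u = 3/4, F_v = -3, G_u = 9/8, G_v = -2
EG - F^2 = 161/64;  g^inv = (64/161) * [[29/16, -19/8], [-19/8, 9/2]]
first-kind symbols [ij,l] = (1/2)(d_i g_jl + d_j g_il - d_l g_ij): [uu,u] = E_u/2 = 1/4, [uu,v] = F_u - E_v/2 = 11/4, [uv,u] = E_v/2 = -2, [uv,v] = G_u/2 = 9/16, [vv,u] = F_v - G_u/2 = -57/16, [vv,v] = G_v/2 = -1
Gamma^u_ij = (G*[ij,u] - F*[ij,v])/(EG - F^2), Gamma^v_ij = (E*[ij,v] - F*[ij,u])/(EG - F^2)

Answer: Gamma_uuu = -389/161, Gamma_uuv = -635/322, Gamma_uvv = -1045/644, Gamma_vuu = 754/161, Gamma_vuv = 466/161, Gamma_vvv = 507/322


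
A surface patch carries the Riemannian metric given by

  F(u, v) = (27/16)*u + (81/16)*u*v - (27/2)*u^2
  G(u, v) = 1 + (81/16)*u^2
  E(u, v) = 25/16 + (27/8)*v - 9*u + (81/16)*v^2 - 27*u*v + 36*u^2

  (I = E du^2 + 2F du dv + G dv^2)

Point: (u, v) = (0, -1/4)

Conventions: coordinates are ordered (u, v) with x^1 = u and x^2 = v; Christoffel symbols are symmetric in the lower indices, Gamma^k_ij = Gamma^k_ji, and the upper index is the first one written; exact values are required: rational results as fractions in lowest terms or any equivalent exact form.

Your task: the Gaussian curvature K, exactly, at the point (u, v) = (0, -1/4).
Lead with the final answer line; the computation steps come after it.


Answer: K = -331776/70225

E = 265/256, F = 0, G = 1, EG - F^2 = 265/256 at the point
E_u = -9/4, E_v = 27/32, F_u = 27/64, F_v = 0, G_u = 0, G_v = 0
E_vv = 81/8, F_uv = 81/16, G_uu = 81/8
The intrinsic route: Brioschi's K = (det M1 - det M2)/(EG - F^2)^2.
M1 = [[-E_vv/2 + F_uv - G_uu/2, E_u/2, F_u - E_v/2], [F_v - G_u/2, E, F], [G_v/2, F, G]] = [[-81/16, -9/8, 0], [0, 265/256, 0], [0, 0, 1]]; det M1 = -21465/4096
M2 = [[0, E_v/2, G_u/2], [E_v/2, E, F], [G_u/2, F, G]] = [[0, 27/64, 0], [27/64, 265/256, 0], [0, 0, 1]]; det M2 = -729/4096
det M1 - det M2 = -81/16; K = -81/16 / (265/256)^2 = -331776/70225


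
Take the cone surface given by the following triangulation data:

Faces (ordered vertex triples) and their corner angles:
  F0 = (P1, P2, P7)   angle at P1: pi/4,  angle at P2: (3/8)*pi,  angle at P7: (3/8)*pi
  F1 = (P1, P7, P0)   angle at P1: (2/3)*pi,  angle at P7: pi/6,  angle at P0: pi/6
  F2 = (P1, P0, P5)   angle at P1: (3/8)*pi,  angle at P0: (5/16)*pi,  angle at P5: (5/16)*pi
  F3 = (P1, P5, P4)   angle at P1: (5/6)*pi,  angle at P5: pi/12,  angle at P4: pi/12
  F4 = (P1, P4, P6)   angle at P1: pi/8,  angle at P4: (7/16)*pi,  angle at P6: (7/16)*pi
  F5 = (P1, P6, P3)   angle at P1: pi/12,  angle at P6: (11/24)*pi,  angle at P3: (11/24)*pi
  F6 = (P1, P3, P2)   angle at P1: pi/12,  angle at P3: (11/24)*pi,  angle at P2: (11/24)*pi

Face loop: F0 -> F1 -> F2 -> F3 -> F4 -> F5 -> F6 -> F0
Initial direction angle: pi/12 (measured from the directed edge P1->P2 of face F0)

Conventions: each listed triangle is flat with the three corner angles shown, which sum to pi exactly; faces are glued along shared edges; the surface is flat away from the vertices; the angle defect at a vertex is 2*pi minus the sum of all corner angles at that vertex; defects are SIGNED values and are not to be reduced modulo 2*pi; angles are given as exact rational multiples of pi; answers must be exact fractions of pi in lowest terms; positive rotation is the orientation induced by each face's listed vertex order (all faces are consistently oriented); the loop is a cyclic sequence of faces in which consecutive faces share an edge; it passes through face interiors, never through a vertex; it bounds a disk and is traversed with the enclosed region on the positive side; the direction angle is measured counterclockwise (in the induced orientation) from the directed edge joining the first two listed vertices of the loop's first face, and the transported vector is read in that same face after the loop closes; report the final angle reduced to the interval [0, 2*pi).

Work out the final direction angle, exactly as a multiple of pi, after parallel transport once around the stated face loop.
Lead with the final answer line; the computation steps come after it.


Answer: final direction angle = (5/3)*pi

enclosed vertex P1: corner angles sum to (29/12)*pi, defect = 2*pi - (29/12)*pi = (-5/12)*pi
the final direction is the initial angle plus the enclosed defects, taken mod 2*pi in the induced orientation
final angle = pi/12 - (5/12)*pi = (5/3)*pi (mod 2*pi)


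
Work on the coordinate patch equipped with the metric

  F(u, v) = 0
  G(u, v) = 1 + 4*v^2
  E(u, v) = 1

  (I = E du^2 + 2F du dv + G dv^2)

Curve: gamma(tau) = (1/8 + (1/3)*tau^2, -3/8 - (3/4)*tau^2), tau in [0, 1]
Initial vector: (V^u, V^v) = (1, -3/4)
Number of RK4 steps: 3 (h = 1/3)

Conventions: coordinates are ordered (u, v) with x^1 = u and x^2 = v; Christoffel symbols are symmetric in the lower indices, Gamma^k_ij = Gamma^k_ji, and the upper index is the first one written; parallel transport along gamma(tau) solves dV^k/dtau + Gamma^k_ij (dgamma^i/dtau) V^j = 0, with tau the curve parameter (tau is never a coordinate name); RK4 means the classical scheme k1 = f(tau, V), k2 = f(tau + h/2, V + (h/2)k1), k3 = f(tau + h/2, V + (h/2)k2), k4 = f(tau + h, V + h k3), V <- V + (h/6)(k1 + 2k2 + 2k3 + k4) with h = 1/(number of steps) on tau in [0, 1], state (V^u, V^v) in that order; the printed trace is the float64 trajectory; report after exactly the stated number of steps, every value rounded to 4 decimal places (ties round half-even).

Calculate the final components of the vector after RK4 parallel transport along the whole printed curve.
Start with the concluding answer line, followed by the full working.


Answer: V^u = 1.0000, V^v = -0.3808

gamma'(tau) = ((2/3)*tau, -(3/2)*tau); f(tau, V)^k = -Gamma^k_ij(gamma(tau)) gamma'^i(tau) V^j; h = 1/3; intermediate values shown to 6 dp
curve data and Christoffel symbols at the stage parameters:
  tau = 0.000000: gamma = (0.125000, -0.375000), gamma' = (0.000000, 0.000000); Gamma_uuu = 0.000000, Gamma_uuv = 0.000000, Gamma_uvv = 0.000000, Gamma_vuu = 0.000000, Gamma_vuv = 0.000000, Gamma_vvv = -0.960000
  tau = 0.166667: gamma = (0.134259, -0.395833), gamma' = (0.111111, -0.250000); Gamma_uuu = 0.000000, Gamma_uuv = 0.000000, Gamma_uvv = 0.000000, Gamma_vuu = 0.000000, Gamma_vuv = 0.000000, Gamma_vvv = -0.973319
  tau = 0.333333: gamma = (0.162037, -0.458333), gamma' = (0.222222, -0.500000); Gamma_uuu = 0.000000, Gamma_uuv = 0.000000, Gamma_uvv = 0.000000, Gamma_vuu = 0.000000, Gamma_vuv = 0.000000, Gamma_vvv = -0.996226
  tau = 0.500000: gamma = (0.208333, -0.562500), gamma' = (0.333333, -0.750000); Gamma_uuu = 0.000000, Gamma_uuv = 0.000000, Gamma_uvv = 0.000000, Gamma_vuu = 0.000000, Gamma_vuv = 0.000000, Gamma_vvv = -0.993103
  tau = 0.666667: gamma = (0.273148, -0.708333), gamma' = (0.444444, -1.000000); Gamma_uuu = 0.000000, Gamma_uuv = 0.000000, Gamma_uvv = 0.000000, Gamma_vuu = 0.000000, Gamma_vuv = 0.000000, Gamma_vvv = -0.942263
  tau = 0.833333: gamma = (0.356481, -0.895833), gamma' = (0.555556, -1.250000); Gamma_uuu = 0.000000, Gamma_uuv = 0.000000, Gamma_uvv = 0.000000, Gamma_vuu = 0.000000, Gamma_vuv = 0.000000, Gamma_vvv = -0.851134
  tau = 1.000000: gamma = (0.458333, -1.125000), gamma' = (0.666667, -1.500000); Gamma_uuu = 0.000000, Gamma_uuv = 0.000000, Gamma_uvv = 0.000000, Gamma_vuu = 0.000000, Gamma_vuv = 0.000000, Gamma_vvv = -0.742268
step 0: V^u = 1.0000, V^v = -0.7500
step 1: k1 = (0.000000, 0.000000), k2 = (0.000000, 0.182497), k3 = (0.000000, 0.175096), k4 = (0.000000, 0.344512); V <- V + (h/6)(k1 + 2k2 + 2k3 + k4): V^u = 1.0000, V^v = -0.6911
step 2: k1 = (0.000000, 0.344260), k2 = (0.000000, 0.472035), k3 = (0.000000, 0.456174), k4 = (0.000000, 0.507946); V <- V + (h/6)(k1 + 2k2 + 2k3 + k4): V^u = 1.0000, V^v = -0.5406
step 3: k1 = (0.000000, 0.509433), k2 = (0.000000, 0.484873), k3 = (0.000000, 0.489228), k4 = (0.000000, 0.420390); V <- V + (h/6)(k1 + 2k2 + 2k3 + k4): V^u = 1.0000, V^v = -0.3808


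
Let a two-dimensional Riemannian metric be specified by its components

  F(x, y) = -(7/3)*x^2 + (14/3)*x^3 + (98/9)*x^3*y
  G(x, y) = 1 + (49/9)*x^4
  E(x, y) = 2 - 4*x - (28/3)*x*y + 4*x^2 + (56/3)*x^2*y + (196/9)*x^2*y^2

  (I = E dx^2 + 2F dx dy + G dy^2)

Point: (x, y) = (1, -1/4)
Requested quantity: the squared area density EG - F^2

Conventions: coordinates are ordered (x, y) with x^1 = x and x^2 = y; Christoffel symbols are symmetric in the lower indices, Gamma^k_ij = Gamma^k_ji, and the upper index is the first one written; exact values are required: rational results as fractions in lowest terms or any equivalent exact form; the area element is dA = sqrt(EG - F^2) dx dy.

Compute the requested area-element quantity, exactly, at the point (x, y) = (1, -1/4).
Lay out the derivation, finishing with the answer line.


E = 37/36, F = -7/18, G = 58/9; EG - F^2 = 233/36

Answer: EG - F^2 = 233/36


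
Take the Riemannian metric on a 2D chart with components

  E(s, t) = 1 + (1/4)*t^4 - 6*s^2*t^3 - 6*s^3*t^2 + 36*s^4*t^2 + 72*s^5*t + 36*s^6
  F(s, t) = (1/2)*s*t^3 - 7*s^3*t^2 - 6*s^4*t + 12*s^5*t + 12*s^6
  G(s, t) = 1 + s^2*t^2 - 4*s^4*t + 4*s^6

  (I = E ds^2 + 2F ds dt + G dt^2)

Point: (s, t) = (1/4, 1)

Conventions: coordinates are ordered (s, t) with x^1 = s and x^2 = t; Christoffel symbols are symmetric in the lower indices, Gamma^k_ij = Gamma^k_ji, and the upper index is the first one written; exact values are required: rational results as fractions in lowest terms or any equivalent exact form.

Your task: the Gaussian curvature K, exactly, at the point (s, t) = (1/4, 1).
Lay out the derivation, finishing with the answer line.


E = 1025/1024, F = 7/1024, G = 1073/1024, EG - F^2 = 537/512 at the point
E_s = -33/128, E_t = 5/128, F_s = -113/128, F_t = 37/256, G_s = 35/128, G_t = 7/64
E_tt = 27/32, F_st = -81/64, G_ss = -17/32
Using the Brioschi determinant formula for K from the metric derivatives:
M1 = [[-E_tt/2 + F_st - G_ss/2, E_s/2, F_s - E_t/2], [F_t - G_s/2, E, F], [G_t/2, F, G]] = [[-91/64, -33/256, -231/256], [1/128, 1025/1024, 7/1024], [7/128, 7/1024, 1073/1024]]; det M1 = -47217/32768
M2 = [[0, E_t/2, G_s/2], [E_t/2, E, F], [G_s/2, F, G]] = [[0, 5/256, 35/256], [5/256, 1025/1024, 7/1024], [35/256, 7/1024, 1073/1024]]; det M2 = -625/32768
det M1 - det M2 = -91/64; K = -91/64 / (537/512)^2 = -372736/288369

Answer: K = -372736/288369


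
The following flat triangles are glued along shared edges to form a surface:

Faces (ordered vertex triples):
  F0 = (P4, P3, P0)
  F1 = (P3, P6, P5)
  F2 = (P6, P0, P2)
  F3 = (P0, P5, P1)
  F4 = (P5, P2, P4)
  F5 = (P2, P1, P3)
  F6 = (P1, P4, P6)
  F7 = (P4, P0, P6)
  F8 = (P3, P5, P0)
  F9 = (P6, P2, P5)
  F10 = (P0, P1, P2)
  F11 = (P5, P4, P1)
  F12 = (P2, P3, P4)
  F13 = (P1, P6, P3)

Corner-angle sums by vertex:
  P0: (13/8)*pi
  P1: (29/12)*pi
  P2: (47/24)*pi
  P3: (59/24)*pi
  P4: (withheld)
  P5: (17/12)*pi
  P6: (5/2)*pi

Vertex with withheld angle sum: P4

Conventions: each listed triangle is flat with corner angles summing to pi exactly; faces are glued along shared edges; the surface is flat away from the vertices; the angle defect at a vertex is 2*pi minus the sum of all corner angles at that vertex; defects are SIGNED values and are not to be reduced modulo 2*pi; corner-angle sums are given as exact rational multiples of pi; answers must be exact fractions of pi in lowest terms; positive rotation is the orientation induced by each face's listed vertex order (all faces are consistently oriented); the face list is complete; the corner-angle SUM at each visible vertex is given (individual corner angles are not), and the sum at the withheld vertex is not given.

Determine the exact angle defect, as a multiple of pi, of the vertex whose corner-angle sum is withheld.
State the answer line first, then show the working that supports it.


Answer: defect(P4) = (3/8)*pi

V = 7, E = 21, F = 14; chi = V - E + F = 0
Gauss-Bonnet: total defect = 2*pi*chi = 0; visible defects sum to (-3/8)*pi


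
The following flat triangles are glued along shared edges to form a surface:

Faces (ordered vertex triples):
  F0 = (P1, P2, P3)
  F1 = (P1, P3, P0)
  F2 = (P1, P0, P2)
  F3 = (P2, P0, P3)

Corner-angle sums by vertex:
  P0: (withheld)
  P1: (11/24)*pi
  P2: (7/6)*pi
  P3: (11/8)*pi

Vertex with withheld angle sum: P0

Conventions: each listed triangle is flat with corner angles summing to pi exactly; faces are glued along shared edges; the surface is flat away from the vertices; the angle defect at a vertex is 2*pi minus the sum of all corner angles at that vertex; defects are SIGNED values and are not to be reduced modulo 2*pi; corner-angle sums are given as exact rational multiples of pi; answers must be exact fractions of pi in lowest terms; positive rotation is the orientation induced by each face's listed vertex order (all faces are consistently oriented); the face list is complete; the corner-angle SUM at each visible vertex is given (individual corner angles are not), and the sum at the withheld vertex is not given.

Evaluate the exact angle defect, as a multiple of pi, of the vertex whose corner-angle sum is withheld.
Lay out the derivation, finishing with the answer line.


V = 4, E = 6, F = 4; chi = V - E + F = 2
Gauss-Bonnet: total defect = 2*pi*chi = 4*pi; visible defects sum to 3*pi

Answer: defect(P0) = pi


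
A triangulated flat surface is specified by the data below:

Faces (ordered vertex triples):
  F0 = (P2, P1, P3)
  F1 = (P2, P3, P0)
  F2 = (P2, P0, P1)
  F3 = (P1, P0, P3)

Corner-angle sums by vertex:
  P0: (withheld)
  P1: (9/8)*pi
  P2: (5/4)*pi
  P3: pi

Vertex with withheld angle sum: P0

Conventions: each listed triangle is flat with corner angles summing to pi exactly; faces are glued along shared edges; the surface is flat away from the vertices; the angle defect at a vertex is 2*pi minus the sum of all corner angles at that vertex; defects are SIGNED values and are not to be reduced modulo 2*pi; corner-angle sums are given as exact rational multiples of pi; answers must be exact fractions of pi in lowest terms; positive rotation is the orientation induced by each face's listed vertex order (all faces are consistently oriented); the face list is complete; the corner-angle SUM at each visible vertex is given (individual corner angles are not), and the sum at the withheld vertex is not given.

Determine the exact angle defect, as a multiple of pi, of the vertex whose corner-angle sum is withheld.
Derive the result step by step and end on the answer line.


V = 4, E = 6, F = 4; chi = V - E + F = 2
Gauss-Bonnet: total defect = 2*pi*chi = 4*pi; visible defects sum to (21/8)*pi

Answer: defect(P0) = (11/8)*pi


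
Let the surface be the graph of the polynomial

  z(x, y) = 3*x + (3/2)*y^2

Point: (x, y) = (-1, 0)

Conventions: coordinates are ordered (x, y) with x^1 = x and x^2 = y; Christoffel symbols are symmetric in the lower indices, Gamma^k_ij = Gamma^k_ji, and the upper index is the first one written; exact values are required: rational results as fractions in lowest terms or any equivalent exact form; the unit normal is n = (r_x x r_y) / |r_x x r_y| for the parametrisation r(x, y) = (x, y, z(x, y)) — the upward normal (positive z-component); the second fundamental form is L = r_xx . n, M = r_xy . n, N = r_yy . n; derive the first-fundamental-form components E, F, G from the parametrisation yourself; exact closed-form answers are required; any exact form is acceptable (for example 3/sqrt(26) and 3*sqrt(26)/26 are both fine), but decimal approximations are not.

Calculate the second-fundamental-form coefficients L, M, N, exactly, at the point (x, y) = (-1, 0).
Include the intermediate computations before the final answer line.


z_x = 3, z_y = 0, z_xx = 0, z_xy = 0, z_yy = 3
E = 10, F = 0, G = 1; answer radicand W^2 = 10
unnormalised second-form numerators: l = 0, m = 0, n = 3; L = l/sqrt(10), and similarly M = m/sqrt(W^2), N = n/sqrt(W^2)

Answer: L = 0, M = 0, N = 3*sqrt(10)/10


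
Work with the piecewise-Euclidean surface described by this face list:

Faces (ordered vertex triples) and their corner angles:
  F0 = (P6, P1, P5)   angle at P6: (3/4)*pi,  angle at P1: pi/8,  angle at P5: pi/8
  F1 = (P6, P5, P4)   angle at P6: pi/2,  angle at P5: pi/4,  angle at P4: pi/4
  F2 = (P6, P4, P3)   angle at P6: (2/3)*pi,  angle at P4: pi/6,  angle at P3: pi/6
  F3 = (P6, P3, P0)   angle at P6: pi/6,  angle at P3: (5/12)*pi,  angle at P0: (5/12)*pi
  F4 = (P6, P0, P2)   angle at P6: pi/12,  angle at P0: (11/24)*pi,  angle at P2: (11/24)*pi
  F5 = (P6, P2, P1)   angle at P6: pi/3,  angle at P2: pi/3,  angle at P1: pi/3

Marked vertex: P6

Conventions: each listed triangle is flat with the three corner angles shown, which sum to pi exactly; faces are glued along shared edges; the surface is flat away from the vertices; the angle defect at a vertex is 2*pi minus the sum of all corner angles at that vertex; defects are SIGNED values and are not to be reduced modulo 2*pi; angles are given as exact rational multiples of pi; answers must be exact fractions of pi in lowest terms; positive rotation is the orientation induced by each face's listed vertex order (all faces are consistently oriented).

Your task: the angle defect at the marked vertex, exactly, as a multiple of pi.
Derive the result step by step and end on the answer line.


Sum of corner angles at P6: (5/2)*pi
defect = 2*pi - (5/2)*pi

Answer: defect(P6) = -pi/2


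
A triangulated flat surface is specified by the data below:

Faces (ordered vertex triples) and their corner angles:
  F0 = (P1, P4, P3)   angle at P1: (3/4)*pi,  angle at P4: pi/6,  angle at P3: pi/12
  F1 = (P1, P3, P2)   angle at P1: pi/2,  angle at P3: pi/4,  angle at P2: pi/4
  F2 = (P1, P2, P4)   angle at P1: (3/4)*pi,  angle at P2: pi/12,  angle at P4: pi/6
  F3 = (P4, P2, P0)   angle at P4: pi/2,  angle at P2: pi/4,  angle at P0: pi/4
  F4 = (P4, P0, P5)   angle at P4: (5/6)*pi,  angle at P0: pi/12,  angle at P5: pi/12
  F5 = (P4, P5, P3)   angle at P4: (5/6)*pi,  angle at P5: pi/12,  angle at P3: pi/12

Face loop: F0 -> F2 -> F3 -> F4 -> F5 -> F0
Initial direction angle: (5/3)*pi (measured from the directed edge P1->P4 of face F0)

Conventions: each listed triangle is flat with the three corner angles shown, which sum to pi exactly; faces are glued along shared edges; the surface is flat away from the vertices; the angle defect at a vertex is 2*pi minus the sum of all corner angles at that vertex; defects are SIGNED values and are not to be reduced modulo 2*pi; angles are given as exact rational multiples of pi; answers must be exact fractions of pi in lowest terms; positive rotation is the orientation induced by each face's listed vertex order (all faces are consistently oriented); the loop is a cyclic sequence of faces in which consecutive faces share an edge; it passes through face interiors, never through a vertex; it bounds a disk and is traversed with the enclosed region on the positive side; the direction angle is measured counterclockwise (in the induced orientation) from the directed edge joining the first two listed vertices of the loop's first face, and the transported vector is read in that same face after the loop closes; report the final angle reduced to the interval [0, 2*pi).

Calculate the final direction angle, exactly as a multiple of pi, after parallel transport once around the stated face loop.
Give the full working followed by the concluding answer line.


enclosed vertex P4: corner angles sum to (5/2)*pi, defect = 2*pi - (5/2)*pi = -pi/2
final direction = starting direction + enclosed defect total, reduced mod 2*pi (induced orientation)
final angle = (5/3)*pi - pi/2 = (7/6)*pi (mod 2*pi)

Answer: final direction angle = (7/6)*pi


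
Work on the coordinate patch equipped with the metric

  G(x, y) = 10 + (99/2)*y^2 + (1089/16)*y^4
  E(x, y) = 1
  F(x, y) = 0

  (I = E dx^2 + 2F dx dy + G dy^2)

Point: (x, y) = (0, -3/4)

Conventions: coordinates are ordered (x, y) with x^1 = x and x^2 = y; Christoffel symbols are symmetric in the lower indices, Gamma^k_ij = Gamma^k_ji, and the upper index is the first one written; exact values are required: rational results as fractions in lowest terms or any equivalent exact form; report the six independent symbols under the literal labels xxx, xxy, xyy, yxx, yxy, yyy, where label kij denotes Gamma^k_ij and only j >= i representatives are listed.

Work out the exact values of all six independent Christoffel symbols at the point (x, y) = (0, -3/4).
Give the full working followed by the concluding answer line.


E = 1, F = 0, G = 243217/4096 at the point
E_x = 0, E_y = 0, F_x = 0, F_y = 0, G_x = 0, G_y = -48411/256
EG - F^2 = 243217/4096;  g^inv = (4096/243217) * [[243217/4096, 0], [0, 1]]
first-kind symbols [ij,l] = (1/2)(d_i g_jl + d_j g_il - d_l g_ij): [xx,x] = E_x/2 = 0, [xx,y] = F_x - E_y/2 = 0, [xy,x] = E_y/2 = 0, [xy,y] = G_x/2 = 0, [yy,x] = F_y - G_x/2 = 0, [yy,y] = G_y/2 = -48411/512
Gamma^x_ij = (G*[ij,x] - F*[ij,y])/(EG - F^2), Gamma^y_ij = (E*[ij,y] - F*[ij,x])/(EG - F^2)

Answer: Gamma_xxx = 0, Gamma_xxy = 0, Gamma_xyy = 0, Gamma_yxx = 0, Gamma_yxy = 0, Gamma_yyy = -387288/243217


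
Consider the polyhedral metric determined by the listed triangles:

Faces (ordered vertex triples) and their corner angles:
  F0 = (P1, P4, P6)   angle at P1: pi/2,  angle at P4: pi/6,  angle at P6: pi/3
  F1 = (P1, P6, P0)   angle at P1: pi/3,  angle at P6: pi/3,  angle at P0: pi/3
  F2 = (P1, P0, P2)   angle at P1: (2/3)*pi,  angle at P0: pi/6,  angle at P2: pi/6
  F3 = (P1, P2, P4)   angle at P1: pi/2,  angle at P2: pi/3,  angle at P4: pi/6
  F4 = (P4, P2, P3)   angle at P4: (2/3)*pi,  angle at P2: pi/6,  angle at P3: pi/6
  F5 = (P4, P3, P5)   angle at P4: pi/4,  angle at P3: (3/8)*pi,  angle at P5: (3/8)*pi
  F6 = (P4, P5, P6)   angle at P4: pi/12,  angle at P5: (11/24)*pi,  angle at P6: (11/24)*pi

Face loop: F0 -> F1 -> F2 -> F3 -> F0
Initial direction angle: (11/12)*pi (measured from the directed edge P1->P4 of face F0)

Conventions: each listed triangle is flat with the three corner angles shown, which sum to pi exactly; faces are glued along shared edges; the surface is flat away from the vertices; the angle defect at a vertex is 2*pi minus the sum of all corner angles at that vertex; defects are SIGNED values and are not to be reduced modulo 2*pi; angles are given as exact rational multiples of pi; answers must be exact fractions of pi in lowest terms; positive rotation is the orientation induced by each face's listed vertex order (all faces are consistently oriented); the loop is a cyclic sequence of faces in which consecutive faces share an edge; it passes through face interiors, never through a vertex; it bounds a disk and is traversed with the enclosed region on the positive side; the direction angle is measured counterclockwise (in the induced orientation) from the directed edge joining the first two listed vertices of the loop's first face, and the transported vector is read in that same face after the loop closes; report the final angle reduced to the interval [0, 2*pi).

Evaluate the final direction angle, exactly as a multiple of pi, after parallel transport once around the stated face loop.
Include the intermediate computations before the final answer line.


enclosed vertex P1: corner angles sum to 2*pi, defect = 2*pi - 2*pi = 0
transport around the loop rotates by the sum of enclosed defects; add to the initial angle mod 2*pi
final angle = (11/12)*pi + 0 = (11/12)*pi (mod 2*pi)

Answer: final direction angle = (11/12)*pi


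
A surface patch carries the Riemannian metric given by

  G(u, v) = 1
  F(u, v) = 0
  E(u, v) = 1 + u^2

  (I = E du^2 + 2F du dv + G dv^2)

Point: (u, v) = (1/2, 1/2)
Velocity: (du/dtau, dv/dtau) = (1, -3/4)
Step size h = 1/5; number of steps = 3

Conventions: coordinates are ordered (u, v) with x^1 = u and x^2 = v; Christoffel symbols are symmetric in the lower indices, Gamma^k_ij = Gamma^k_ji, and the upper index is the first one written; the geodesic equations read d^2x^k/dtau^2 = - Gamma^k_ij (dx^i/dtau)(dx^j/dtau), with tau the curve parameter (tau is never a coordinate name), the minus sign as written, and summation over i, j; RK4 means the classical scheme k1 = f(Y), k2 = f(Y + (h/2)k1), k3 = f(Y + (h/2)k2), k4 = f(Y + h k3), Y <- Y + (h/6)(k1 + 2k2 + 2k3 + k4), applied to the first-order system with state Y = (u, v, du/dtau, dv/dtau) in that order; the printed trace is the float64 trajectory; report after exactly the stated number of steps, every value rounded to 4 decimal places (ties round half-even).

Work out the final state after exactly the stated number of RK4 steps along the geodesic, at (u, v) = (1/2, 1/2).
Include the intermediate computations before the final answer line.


f(Y) = (du/dtau, dv/dtau, -Gamma^u_ij Y'^i Y'^j, -Gamma^v_ij Y'^i Y'^j) with the Gammas evaluated at the stage position; h = 0.200000; intermediate values shown to 6 dp
step 0: u = 0.5000, v = 0.5000, du/dtau = 1.0000, dv/dtau = -0.7500
step 1:
  k1: at (u, v) = (0.500000, 0.500000), (du/dtau, dv/dtau) = (1.000000, -0.750000); Gamma_uuu = 0.400000, Gamma_uuv = 0.000000, Gamma_uvv = 0.000000, Gamma_vuu = 0.000000, Gamma_vuv = 0.000000, Gamma_vvv = 0.000000; k1 = (1.000000, -0.750000, -0.400000, 0.000000)
  k2: at (u, v) = (0.600000, 0.425000), (du/dtau, dv/dtau) = (0.960000, -0.750000); Gamma_uuu = 0.441176, Gamma_uuv = 0.000000, Gamma_uvv = 0.000000, Gamma_vuu = 0.000000, Gamma_vuv = 0.000000, Gamma_vvv = 0.000000; k2 = (0.960000, -0.750000, -0.406588, 0.000000)
  k3: at (u, v) = (0.596000, 0.425000), (du/dtau, dv/dtau) = (0.959341, -0.750000); Gamma_uuu = 0.439782, Gamma_uuv = 0.000000, Gamma_uvv = 0.000000, Gamma_vuu = 0.000000, Gamma_vuv = 0.000000, Gamma_vvv = 0.000000; k3 = (0.959341, -0.750000, -0.404747, 0.000000)
  k4: at (u, v) = (0.691868, 0.350000), (du/dtau, dv/dtau) = (0.919051, -0.750000); Gamma_uuu = 0.467895, Gamma_uuv = 0.000000, Gamma_uvv = 0.000000, Gamma_vuu = 0.000000, Gamma_vuv = 0.000000, Gamma_vvv = 0.000000; k4 = (0.919051, -0.750000, -0.395210, 0.000000)
  Y <- Y + (h/6)(k1 + 2k2 + 2k3 + k4): u = 0.6919, v = 0.3500, du/dtau = 0.9194, dv/dtau = -0.7500
step 2:
  k1: at (u, v) = (0.691924, 0.350000), (du/dtau, dv/dtau) = (0.919404, -0.750000); Gamma_uuu = 0.467909, Gamma_uuv = 0.000000, Gamma_uvv = 0.000000, Gamma_vuu = 0.000000, Gamma_vuv = 0.000000, Gamma_vvv = 0.000000; k1 = (0.919404, -0.750000, -0.395525, 0.000000)
  k2: at (u, v) = (0.783865, 0.275000), (du/dtau, dv/dtau) = (0.879851, -0.750000); Gamma_uuu = 0.485532, Gamma_uuv = 0.000000, Gamma_uvv = 0.000000, Gamma_vuu = 0.000000, Gamma_vuv = 0.000000, Gamma_vvv = 0.000000; k2 = (0.879851, -0.750000, -0.375869, 0.000000)
  k3: at (u, v) = (0.779910, 0.275000), (du/dtau, dv/dtau) = (0.881817, -0.750000); Gamma_uuu = 0.484940, Gamma_uuv = 0.000000, Gamma_uvv = 0.000000, Gamma_vuu = 0.000000, Gamma_vuv = 0.000000, Gamma_vvv = 0.000000; k3 = (0.881817, -0.750000, -0.377090, 0.000000)
  k4: at (u, v) = (0.868288, 0.200000), (du/dtau, dv/dtau) = (0.843986, -0.750000); Gamma_uuu = 0.495054, Gamma_uuv = 0.000000, Gamma_uvv = 0.000000, Gamma_vuu = 0.000000, Gamma_vuv = 0.000000, Gamma_vvv = 0.000000; k4 = (0.843986, -0.750000, -0.352633, 0.000000)
  Y <- Y + (h/6)(k1 + 2k2 + 2k3 + k4): u = 0.8681, v = 0.2000, du/dtau = 0.8443, dv/dtau = -0.7500
step 3:
  k1: at (u, v) = (0.868149, 0.200000), (du/dtau, dv/dtau) = (0.844268, -0.750000); Gamma_uuu = 0.495043, Gamma_uuv = 0.000000, Gamma_uvv = 0.000000, Gamma_vuu = 0.000000, Gamma_vuv = 0.000000, Gamma_vvv = 0.000000; k1 = (0.844268, -0.750000, -0.352861, 0.000000)
  k2: at (u, v) = (0.952575, 0.125000), (du/dtau, dv/dtau) = (0.808982, -0.750000); Gamma_uuu = 0.499410, Gamma_uuv = 0.000000, Gamma_uvv = 0.000000, Gamma_vuu = 0.000000, Gamma_vuv = 0.000000, Gamma_vvv = 0.000000; k2 = (0.808982, -0.750000, -0.326840, 0.000000)
  k3: at (u, v) = (0.949047, 0.125000), (du/dtau, dv/dtau) = (0.811584, -0.750000); Gamma_uuu = 0.499317, Gamma_uuv = 0.000000, Gamma_uvv = 0.000000, Gamma_vuu = 0.000000, Gamma_vuv = 0.000000, Gamma_vvv = 0.000000; k3 = (0.811584, -0.750000, -0.328884, 0.000000)
  k4: at (u, v) = (1.030465, 0.050000), (du/dtau, dv/dtau) = (0.778491, -0.750000); Gamma_uuu = 0.499775, Gamma_uuv = 0.000000, Gamma_uvv = 0.000000, Gamma_vuu = 0.000000, Gamma_vuv = 0.000000, Gamma_vvv = 0.000000; k4 = (0.778491, -0.750000, -0.302888, 0.000000)
  Y <- Y + (h/6)(k1 + 2k2 + 2k3 + k4): u = 1.0303, v = 0.0500, du/dtau = 0.7787, dv/dtau = -0.7500

Answer: u = 1.0303, v = 0.0500, du/dtau = 0.7787, dv/dtau = -0.7500
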